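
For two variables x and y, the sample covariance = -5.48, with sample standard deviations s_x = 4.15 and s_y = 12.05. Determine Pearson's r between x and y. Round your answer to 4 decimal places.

-0.1096

r = Cov(x,y) / (s_x · s_y) = -5.48 / (4.15 × 12.05)
  = -5.48 / 50.0075 ≈ -0.1096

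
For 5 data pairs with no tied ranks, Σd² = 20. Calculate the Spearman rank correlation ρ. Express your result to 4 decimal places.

0.0000

ρ = 1 − 6Σd² / [n(n²−1)] = 1 − 6×20 / (5×24)
  = 1 − 120/120 = 1 − 1.00000 ≈ 0.0000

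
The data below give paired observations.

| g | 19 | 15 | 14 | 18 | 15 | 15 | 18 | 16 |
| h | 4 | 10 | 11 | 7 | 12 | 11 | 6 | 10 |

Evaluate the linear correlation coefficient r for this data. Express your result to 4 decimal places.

-0.9505

n = 8, Σg = 130, Σh = 71, Σg² = 2136, Σh² = 687, Σgh = 1119
nΣgh − ΣgΣh = 8952 − 9230 = -278
nΣg² − (Σg)² = 17088 − 16900 = 188; nΣh² − (Σh)² = 5496 − 5041 = 455
r = -278 / √(188 × 455) = -278 / 292.4722 ≈ -0.9505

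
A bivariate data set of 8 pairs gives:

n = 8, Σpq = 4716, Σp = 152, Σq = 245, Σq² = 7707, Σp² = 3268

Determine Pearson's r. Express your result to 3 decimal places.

r = (nΣpq − ΣpΣq) / √[(nΣp² − (Σp)²)(nΣq² − (Σq)²)]
Numerator: 8×4716 − 152×245 = 488
Denominator: √[(26144 − 23104)(61656 − 60025)] = √[3040 × 1631] = 2226.7106
r = 488 / 2226.7106 ≈ 0.219

0.219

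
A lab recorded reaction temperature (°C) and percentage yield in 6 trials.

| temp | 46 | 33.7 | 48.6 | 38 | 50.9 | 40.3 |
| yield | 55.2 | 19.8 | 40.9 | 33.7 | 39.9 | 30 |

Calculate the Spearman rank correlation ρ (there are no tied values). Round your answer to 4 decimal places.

Rank temp: 4, 1, 5, 2, 6, 3
Rank yield: 6, 1, 5, 3, 4, 2
d = rank(temp) − rank(yield): -2, 0, 0, -1, 2, 1; Σd² = 10
ρ = 1 − 6Σd² / [n(n²−1)] = 1 − 6×10 / (6×35) = 1 − 60/210 ≈ 0.7143

0.7143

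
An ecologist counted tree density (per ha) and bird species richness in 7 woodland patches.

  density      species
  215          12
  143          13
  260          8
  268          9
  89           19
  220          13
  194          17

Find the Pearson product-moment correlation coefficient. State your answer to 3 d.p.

-0.843

n = 7, Σx = 1389, Σy = 91, Σx² = 300055, Σy² = 1277, Σxy = 16780
nΣxy − ΣxΣy = 117460 − 126399 = -8939
nΣx² − (Σx)² = 2100385 − 1929321 = 171064; nΣy² − (Σy)² = 8939 − 8281 = 658
r = -8939 / √(171064 × 658) = -8939 / 10609.4350 ≈ -0.843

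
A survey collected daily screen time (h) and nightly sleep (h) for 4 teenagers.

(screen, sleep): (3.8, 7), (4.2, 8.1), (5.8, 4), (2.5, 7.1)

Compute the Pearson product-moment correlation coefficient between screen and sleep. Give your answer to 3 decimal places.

n = 4, Σx = 16.3, Σy = 26.2, Σx² = 71.97, Σy² = 181.02, Σxy = 101.57
nΣxy − ΣxΣy = 406.28 − 427.06 = -20.78
nΣx² − (Σx)² = 287.88 − 265.69 = 22.19; nΣy² − (Σy)² = 724.08 − 686.44 = 37.64
r = -20.78 / √(22.19 × 37.64) = -20.78 / 28.9004 ≈ -0.719

-0.719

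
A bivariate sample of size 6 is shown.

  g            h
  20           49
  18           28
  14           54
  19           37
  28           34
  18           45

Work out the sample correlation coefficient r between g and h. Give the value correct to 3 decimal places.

n = 6, Σg = 117, Σh = 247, Σg² = 2389, Σh² = 10651, Σgh = 4705
nΣgh − ΣgΣh = 28230 − 28899 = -669
nΣg² − (Σg)² = 14334 − 13689 = 645; nΣh² − (Σh)² = 63906 − 61009 = 2897
r = -669 / √(645 × 2897) = -669 / 1366.9546 ≈ -0.489

-0.489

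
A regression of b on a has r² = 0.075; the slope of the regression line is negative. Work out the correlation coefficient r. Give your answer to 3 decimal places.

|r| = √0.075 = 0.274
The association is negative, so r = −0.274.

-0.274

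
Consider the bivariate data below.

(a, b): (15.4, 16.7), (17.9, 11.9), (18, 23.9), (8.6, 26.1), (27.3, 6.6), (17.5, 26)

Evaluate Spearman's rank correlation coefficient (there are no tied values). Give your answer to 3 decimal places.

-0.714

Rank a: 2, 4, 5, 1, 6, 3
Rank b: 3, 2, 4, 6, 1, 5
d = rank(a) − rank(b): -1, 2, 1, -5, 5, -2; Σd² = 60
ρ = 1 − 6Σd² / [n(n²−1)] = 1 − 6×60 / (6×35) = 1 − 360/210 ≈ -0.714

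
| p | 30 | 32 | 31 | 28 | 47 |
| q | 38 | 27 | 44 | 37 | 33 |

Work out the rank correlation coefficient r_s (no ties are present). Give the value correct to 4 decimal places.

-0.5000

Rank p: 2, 4, 3, 1, 5
Rank q: 4, 1, 5, 3, 2
d = rank(p) − rank(q): -2, 3, -2, -2, 3; Σd² = 30
ρ = 1 − 6Σd² / [n(n²−1)] = 1 − 6×30 / (5×24) = 1 − 180/120 ≈ -0.5000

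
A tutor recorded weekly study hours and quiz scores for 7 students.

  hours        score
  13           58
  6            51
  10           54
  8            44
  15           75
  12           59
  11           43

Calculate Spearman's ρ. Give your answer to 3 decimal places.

Rank hours: 6, 1, 3, 2, 7, 5, 4
Rank score: 5, 3, 4, 2, 7, 6, 1
d = rank(hours) − rank(score): 1, -2, -1, 0, 0, -1, 3; Σd² = 16
ρ = 1 − 6Σd² / [n(n²−1)] = 1 − 6×16 / (7×48) = 1 − 96/336 ≈ 0.714

0.714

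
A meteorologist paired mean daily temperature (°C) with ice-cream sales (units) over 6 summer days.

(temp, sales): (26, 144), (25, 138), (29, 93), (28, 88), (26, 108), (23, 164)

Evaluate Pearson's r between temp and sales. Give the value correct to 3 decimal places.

-0.909

n = 6, Σx = 157, Σy = 735, Σx² = 4131, Σy² = 94733, Σxy = 18935
nΣxy − ΣxΣy = 113610 − 115395 = -1785
nΣx² − (Σx)² = 24786 − 24649 = 137; nΣy² − (Σy)² = 568398 − 540225 = 28173
r = -1785 / √(137 × 28173) = -1785 / 1964.6122 ≈ -0.909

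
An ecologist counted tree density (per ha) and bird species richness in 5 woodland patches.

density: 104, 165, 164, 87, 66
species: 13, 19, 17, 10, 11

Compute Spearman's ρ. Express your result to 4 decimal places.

0.9000

Rank density: 3, 5, 4, 2, 1
Rank species: 3, 5, 4, 1, 2
d = rank(density) − rank(species): 0, 0, 0, 1, -1; Σd² = 2
ρ = 1 − 6Σd² / [n(n²−1)] = 1 − 6×2 / (5×24) = 1 − 12/120 ≈ 0.9000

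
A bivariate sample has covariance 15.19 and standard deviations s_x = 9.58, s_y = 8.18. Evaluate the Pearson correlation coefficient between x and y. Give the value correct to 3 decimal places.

0.194

r = Cov(x,y) / (s_x · s_y) = 15.19 / (9.58 × 8.18)
  = 15.19 / 78.3644 ≈ 0.194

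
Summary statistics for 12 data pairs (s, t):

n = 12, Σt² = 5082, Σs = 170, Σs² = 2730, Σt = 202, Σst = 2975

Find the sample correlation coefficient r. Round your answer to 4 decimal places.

r = (nΣst − ΣsΣt) / √[(nΣs² − (Σs)²)(nΣt² − (Σt)²)]
Numerator: 12×2975 − 170×202 = 1360
Denominator: √[(32760 − 28900)(60984 − 40804)] = √[3860 × 20180] = 8825.8031
r = 1360 / 8825.8031 ≈ 0.1541

0.1541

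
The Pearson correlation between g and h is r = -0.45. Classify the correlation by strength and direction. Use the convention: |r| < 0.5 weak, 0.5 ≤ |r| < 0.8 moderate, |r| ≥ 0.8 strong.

r = -0.45 < 0 so the relationship is negative.
|r| = 0.45, which falls in the weak range.

weak negative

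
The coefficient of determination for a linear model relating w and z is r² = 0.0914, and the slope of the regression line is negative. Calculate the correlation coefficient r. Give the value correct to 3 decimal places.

|r| = √0.0914 = 0.302
The association is negative, so r = −0.302.

-0.302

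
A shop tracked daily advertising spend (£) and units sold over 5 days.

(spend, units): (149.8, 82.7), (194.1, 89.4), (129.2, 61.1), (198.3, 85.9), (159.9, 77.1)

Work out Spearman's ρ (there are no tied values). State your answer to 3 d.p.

0.800

Rank spend: 2, 4, 1, 5, 3
Rank units: 3, 5, 1, 4, 2
d = rank(spend) − rank(units): -1, -1, 0, 1, 1; Σd² = 4
ρ = 1 − 6Σd² / [n(n²−1)] = 1 − 6×4 / (5×24) = 1 − 24/120 ≈ 0.800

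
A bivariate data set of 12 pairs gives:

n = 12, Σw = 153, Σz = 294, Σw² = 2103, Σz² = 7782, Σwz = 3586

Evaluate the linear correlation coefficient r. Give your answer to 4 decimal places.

r = (nΣwz − ΣwΣz) / √[(nΣw² − (Σw)²)(nΣz² − (Σz)²)]
Numerator: 12×3586 − 153×294 = -1950
Denominator: √[(25236 − 23409)(93384 − 86436)] = √[1827 × 6948] = 3562.8635
r = -1950 / 3562.8635 ≈ -0.5473

-0.5473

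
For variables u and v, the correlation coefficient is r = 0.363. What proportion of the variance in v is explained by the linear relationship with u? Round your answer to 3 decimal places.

0.132

r² = (0.363)² = 0.132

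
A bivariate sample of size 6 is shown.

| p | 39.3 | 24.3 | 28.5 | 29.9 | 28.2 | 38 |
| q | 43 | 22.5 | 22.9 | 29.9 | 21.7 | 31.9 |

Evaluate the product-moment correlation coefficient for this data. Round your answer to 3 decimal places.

0.881

n = 6, Σp = 188.2, Σq = 171.9, Σp² = 6080.48, Σq² = 5262.17, Σpq = 5607.45
nΣpq − ΣpΣq = 33644.7 − 32351.58 = 1293.12
nΣp² − (Σp)² = 36482.88 − 35419.24 = 1063.64; nΣq² − (Σq)² = 31573.02 − 29549.61 = 2023.41
r = 1293.12 / √(1063.64 × 2023.41) = 1293.12 / 1467.0310 ≈ 0.881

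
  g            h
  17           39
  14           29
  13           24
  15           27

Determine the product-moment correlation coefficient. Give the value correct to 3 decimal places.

0.923

n = 4, Σg = 59, Σh = 119, Σg² = 879, Σh² = 3667, Σgh = 1786
nΣgh − ΣgΣh = 7144 − 7021 = 123
nΣg² − (Σg)² = 3516 − 3481 = 35; nΣh² − (Σh)² = 14668 − 14161 = 507
r = 123 / √(35 × 507) = 123 / 133.2104 ≈ 0.923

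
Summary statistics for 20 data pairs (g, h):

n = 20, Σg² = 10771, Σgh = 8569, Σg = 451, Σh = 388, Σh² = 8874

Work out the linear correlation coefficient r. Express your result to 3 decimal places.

-0.201

r = (nΣgh − ΣgΣh) / √[(nΣg² − (Σg)²)(nΣh² − (Σh)²)]
Numerator: 20×8569 − 451×388 = -3608
Denominator: √[(215420 − 203401)(177480 − 150544)] = √[12019 × 26936] = 17992.8815
r = -3608 / 17992.8815 ≈ -0.201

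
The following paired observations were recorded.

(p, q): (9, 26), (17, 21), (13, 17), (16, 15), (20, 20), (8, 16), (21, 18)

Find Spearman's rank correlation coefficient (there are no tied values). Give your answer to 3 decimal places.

0.179

Rank p: 2, 5, 3, 4, 6, 1, 7
Rank q: 7, 6, 3, 1, 5, 2, 4
d = rank(p) − rank(q): -5, -1, 0, 3, 1, -1, 3; Σd² = 46
ρ = 1 − 6Σd² / [n(n²−1)] = 1 − 6×46 / (7×48) = 1 − 276/336 ≈ 0.179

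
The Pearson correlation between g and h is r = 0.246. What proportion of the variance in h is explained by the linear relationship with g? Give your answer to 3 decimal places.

0.061

r² = (0.246)² = 0.061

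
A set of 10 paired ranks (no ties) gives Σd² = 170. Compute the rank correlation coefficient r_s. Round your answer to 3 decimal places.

-0.030

ρ = 1 − 6Σd² / [n(n²−1)] = 1 − 6×170 / (10×99)
  = 1 − 1020/990 = 1 − 1.0303 ≈ -0.030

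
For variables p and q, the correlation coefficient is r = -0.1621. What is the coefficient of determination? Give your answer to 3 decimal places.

r² = (-0.1621)² = 0.026

0.026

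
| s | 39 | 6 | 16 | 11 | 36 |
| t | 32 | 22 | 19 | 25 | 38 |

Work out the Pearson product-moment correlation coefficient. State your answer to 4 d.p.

n = 5, Σs = 108, Σt = 136, Σs² = 3230, Σt² = 3938, Σst = 3327
nΣst − ΣsΣt = 16635 − 14688 = 1947
nΣs² − (Σs)² = 16150 − 11664 = 4486; nΣt² − (Σt)² = 19690 − 18496 = 1194
r = 1947 / √(4486 × 1194) = 1947 / 2314.3647 ≈ 0.8413

0.8413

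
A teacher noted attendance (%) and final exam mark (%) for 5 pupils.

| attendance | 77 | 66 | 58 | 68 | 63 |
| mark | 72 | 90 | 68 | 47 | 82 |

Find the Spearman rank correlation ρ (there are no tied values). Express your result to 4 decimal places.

Rank attendance: 5, 3, 1, 4, 2
Rank mark: 3, 5, 2, 1, 4
d = rank(attendance) − rank(mark): 2, -2, -1, 3, -2; Σd² = 22
ρ = 1 − 6Σd² / [n(n²−1)] = 1 − 6×22 / (5×24) = 1 − 132/120 ≈ -0.1000

-0.1000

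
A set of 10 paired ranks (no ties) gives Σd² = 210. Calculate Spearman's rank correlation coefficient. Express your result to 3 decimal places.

ρ = 1 − 6Σd² / [n(n²−1)] = 1 − 6×210 / (10×99)
  = 1 − 1260/990 = 1 − 1.2727 ≈ -0.273

-0.273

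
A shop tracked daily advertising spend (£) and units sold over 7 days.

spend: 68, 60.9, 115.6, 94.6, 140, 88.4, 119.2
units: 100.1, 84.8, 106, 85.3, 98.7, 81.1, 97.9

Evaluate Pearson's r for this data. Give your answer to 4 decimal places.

n = 7, Σx = 686.7, Σy = 653.9, Σx² = 72268.53, Σy² = 61626.45, Σxy = 64951.02
nΣxy − ΣxΣy = 454657.14 − 449033.13 = 5624.01
nΣx² − (Σx)² = 505879.71 − 471556.89 = 34322.82; nΣy² − (Σy)² = 431385.15 − 427585.21 = 3799.94
r = 5624.01 / √(34322.82 × 3799.94) = 5624.01 / 11420.3615 ≈ 0.4925

0.4925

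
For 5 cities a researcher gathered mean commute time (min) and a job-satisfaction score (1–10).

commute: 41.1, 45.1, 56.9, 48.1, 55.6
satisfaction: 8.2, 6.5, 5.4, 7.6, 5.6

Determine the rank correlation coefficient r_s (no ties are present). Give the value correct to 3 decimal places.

-0.900

Rank commute: 1, 2, 5, 3, 4
Rank satisfaction: 5, 3, 1, 4, 2
d = rank(commute) − rank(satisfaction): -4, -1, 4, -1, 2; Σd² = 38
ρ = 1 − 6Σd² / [n(n²−1)] = 1 − 6×38 / (5×24) = 1 − 228/120 ≈ -0.900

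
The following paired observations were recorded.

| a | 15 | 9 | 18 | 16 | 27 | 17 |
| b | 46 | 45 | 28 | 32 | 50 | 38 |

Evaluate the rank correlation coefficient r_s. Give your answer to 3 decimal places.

-0.029

Rank a: 2, 1, 5, 3, 6, 4
Rank b: 5, 4, 1, 2, 6, 3
d = rank(a) − rank(b): -3, -3, 4, 1, 0, 1; Σd² = 36
ρ = 1 − 6Σd² / [n(n²−1)] = 1 − 6×36 / (6×35) = 1 − 216/210 ≈ -0.029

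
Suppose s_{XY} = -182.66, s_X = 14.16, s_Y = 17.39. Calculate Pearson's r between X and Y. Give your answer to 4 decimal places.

-0.7418

r = Cov(X,Y) / (s_X · s_Y) = -182.66 / (14.16 × 17.39)
  = -182.66 / 246.2424 ≈ -0.7418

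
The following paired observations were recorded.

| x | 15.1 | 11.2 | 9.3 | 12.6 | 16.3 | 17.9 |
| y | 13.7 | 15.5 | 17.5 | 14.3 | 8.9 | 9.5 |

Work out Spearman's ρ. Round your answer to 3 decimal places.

Rank x: 4, 2, 1, 3, 5, 6
Rank y: 3, 5, 6, 4, 1, 2
d = rank(x) − rank(y): 1, -3, -5, -1, 4, 4; Σd² = 68
ρ = 1 − 6Σd² / [n(n²−1)] = 1 − 6×68 / (6×35) = 1 − 408/210 ≈ -0.943

-0.943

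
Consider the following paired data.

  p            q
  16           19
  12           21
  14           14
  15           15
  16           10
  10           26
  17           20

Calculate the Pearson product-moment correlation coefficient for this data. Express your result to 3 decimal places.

-0.616

n = 7, Σp = 100, Σq = 125, Σp² = 1466, Σq² = 2399, Σpq = 1737
nΣpq − ΣpΣq = 12159 − 12500 = -341
nΣp² − (Σp)² = 10262 − 10000 = 262; nΣq² − (Σq)² = 16793 − 15625 = 1168
r = -341 / √(262 × 1168) = -341 / 553.1871 ≈ -0.616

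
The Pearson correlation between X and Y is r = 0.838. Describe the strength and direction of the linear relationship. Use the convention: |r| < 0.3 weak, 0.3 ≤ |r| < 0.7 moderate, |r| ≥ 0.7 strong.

r = 0.838 > 0 so the relationship is positive.
|r| = 0.838, which falls in the strong range.

strong positive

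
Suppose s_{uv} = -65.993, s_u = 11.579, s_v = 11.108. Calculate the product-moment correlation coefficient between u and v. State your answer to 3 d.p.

r = Cov(u,v) / (s_u · s_v) = -65.993 / (11.579 × 11.108)
  = -65.993 / 128.6195 ≈ -0.513

-0.513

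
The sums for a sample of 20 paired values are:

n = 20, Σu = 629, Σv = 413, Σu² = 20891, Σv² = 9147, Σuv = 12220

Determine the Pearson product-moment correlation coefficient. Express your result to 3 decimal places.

r = (nΣuv − ΣuΣv) / √[(nΣu² − (Σu)²)(nΣv² − (Σv)²)]
Numerator: 20×12220 − 629×413 = -15377
Denominator: √[(417820 − 395641)(182940 − 170569)] = √[22179 × 12371] = 16564.3113
r = -15377 / 16564.3113 ≈ -0.928

-0.928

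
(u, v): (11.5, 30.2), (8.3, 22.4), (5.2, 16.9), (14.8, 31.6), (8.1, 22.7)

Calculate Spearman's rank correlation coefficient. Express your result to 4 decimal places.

0.9000

Rank u: 4, 3, 1, 5, 2
Rank v: 4, 2, 1, 5, 3
d = rank(u) − rank(v): 0, 1, 0, 0, -1; Σd² = 2
ρ = 1 − 6Σd² / [n(n²−1)] = 1 − 6×2 / (5×24) = 1 − 12/120 ≈ 0.9000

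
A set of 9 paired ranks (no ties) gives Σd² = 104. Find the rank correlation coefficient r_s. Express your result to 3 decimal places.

0.133

ρ = 1 − 6Σd² / [n(n²−1)] = 1 − 6×104 / (9×80)
  = 1 − 624/720 = 1 − 0.8667 ≈ 0.133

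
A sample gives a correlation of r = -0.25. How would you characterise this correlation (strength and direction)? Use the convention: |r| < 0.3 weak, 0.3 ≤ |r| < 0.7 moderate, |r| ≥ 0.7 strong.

weak negative

r = -0.25 < 0 so the relationship is negative.
|r| = 0.25, which falls in the weak range.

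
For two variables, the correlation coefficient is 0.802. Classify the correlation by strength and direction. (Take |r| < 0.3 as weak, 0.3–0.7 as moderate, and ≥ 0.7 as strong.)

strong positive

r = 0.802 > 0 so the relationship is positive.
|r| = 0.802, which falls in the strong range.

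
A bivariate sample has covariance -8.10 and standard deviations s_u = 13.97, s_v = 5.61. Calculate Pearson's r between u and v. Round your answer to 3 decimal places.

r = Cov(u,v) / (s_u · s_v) = -8.10 / (13.97 × 5.61)
  = -8.10 / 78.3717 ≈ -0.103

-0.103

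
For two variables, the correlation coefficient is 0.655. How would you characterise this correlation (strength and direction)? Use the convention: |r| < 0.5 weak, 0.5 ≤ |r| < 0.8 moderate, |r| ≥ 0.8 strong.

r = 0.655 > 0 so the relationship is positive.
|r| = 0.655, which falls in the moderate range.

moderate positive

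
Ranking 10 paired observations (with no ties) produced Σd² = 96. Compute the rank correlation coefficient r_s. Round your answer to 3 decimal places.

0.418

ρ = 1 − 6Σd² / [n(n²−1)] = 1 − 6×96 / (10×99)
  = 1 − 576/990 = 1 − 0.5818 ≈ 0.418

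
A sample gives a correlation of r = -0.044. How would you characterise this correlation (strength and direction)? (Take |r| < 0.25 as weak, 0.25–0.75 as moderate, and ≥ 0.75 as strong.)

weak negative

r = -0.044 < 0 so the relationship is negative.
|r| = 0.044, which falls in the weak range.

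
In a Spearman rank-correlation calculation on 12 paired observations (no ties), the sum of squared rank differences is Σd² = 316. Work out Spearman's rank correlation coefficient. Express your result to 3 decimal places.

ρ = 1 − 6Σd² / [n(n²−1)] = 1 − 6×316 / (12×143)
  = 1 − 1896/1716 = 1 − 1.1049 ≈ -0.105

-0.105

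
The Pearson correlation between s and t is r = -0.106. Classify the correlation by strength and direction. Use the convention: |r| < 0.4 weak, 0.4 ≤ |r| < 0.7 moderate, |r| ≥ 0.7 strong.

r = -0.106 < 0 so the relationship is negative.
|r| = 0.106, which falls in the weak range.

weak negative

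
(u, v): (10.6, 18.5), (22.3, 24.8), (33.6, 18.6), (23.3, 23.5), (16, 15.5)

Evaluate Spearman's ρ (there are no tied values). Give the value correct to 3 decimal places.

Rank u: 1, 3, 5, 4, 2
Rank v: 2, 5, 3, 4, 1
d = rank(u) − rank(v): -1, -2, 2, 0, 1; Σd² = 10
ρ = 1 − 6Σd² / [n(n²−1)] = 1 − 6×10 / (5×24) = 1 − 60/120 ≈ 0.500

0.500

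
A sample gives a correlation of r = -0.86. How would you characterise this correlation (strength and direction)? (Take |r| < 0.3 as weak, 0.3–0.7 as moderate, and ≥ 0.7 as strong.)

strong negative

r = -0.86 < 0 so the relationship is negative.
|r| = 0.86, which falls in the strong range.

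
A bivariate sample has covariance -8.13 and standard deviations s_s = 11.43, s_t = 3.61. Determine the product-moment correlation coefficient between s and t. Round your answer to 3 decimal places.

r = Cov(s,t) / (s_s · s_t) = -8.13 / (11.43 × 3.61)
  = -8.13 / 41.2623 ≈ -0.197

-0.197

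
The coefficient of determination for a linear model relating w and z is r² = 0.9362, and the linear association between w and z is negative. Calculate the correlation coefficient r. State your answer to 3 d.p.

|r| = √0.9362 = 0.968
The association is negative, so r = −0.968.

-0.968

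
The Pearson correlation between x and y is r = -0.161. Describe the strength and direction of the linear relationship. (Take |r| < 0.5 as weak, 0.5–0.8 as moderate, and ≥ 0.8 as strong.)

weak negative

r = -0.161 < 0 so the relationship is negative.
|r| = 0.161, which falls in the weak range.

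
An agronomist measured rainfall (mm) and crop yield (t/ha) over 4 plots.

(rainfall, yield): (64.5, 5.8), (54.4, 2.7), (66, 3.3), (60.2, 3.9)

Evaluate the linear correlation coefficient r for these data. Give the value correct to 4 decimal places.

n = 4, Σx = 245.1, Σy = 15.7, Σx² = 15099.65, Σy² = 67.03, Σxy = 973.56
nΣxy − ΣxΣy = 3894.24 − 3848.07 = 46.17
nΣx² − (Σx)² = 60398.6 − 60074.01 = 324.59; nΣy² − (Σy)² = 268.12 − 246.49 = 21.63
r = 46.17 / √(324.59 × 21.63) = 46.17 / 83.7907 ≈ 0.5510

0.5510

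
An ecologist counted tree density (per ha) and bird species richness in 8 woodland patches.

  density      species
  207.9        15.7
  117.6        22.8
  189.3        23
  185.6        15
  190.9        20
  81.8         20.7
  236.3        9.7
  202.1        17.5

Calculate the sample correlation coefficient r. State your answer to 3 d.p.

-0.656

n = 8, Σx = 1411.5, Σy = 144.4, Σx² = 267150.17, Σy² = 2749.16, Σxy = 24423.33
nΣxy − ΣxΣy = 195386.64 − 203820.6 = -8433.96
nΣx² − (Σx)² = 2137201.36 − 1992332.25 = 144869.11; nΣy² − (Σy)² = 21993.28 − 20851.36 = 1141.92
r = -8433.96 / √(144869.11 × 1141.92) = -8433.96 / 12861.9180 ≈ -0.656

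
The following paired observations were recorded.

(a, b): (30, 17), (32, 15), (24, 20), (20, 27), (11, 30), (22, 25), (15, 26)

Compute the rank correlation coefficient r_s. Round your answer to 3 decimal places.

-0.964

Rank a: 6, 7, 5, 3, 1, 4, 2
Rank b: 2, 1, 3, 6, 7, 4, 5
d = rank(a) − rank(b): 4, 6, 2, -3, -6, 0, -3; Σd² = 110
ρ = 1 − 6Σd² / [n(n²−1)] = 1 − 6×110 / (7×48) = 1 − 660/336 ≈ -0.964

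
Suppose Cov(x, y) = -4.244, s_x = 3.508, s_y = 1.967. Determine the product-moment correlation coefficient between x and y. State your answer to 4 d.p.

-0.6151

r = Cov(x,y) / (s_x · s_y) = -4.244 / (3.508 × 1.967)
  = -4.244 / 6.9002 ≈ -0.6151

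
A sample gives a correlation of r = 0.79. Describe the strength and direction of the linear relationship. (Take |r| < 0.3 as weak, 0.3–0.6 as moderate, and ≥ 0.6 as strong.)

r = 0.79 > 0 so the relationship is positive.
|r| = 0.79, which falls in the strong range.

strong positive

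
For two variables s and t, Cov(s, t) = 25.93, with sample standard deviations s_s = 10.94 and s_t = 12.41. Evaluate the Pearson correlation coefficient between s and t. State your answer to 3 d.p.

0.191

r = Cov(s,t) / (s_s · s_t) = 25.93 / (10.94 × 12.41)
  = 25.93 / 135.7654 ≈ 0.191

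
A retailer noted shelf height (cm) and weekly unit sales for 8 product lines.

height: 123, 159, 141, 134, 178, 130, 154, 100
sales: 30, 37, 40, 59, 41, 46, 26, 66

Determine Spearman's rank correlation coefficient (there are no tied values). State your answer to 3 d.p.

-0.405

Rank height: 2, 7, 5, 4, 8, 3, 6, 1
Rank sales: 2, 3, 4, 7, 5, 6, 1, 8
d = rank(height) − rank(sales): 0, 4, 1, -3, 3, -3, 5, -7; Σd² = 118
ρ = 1 − 6Σd² / [n(n²−1)] = 1 − 6×118 / (8×63) = 1 − 708/504 ≈ -0.405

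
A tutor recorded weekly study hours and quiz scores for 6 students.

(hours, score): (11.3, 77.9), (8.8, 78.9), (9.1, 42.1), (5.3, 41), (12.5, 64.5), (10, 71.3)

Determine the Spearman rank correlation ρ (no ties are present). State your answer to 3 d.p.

0.257

Rank hours: 5, 2, 3, 1, 6, 4
Rank score: 5, 6, 2, 1, 3, 4
d = rank(hours) − rank(score): 0, -4, 1, 0, 3, 0; Σd² = 26
ρ = 1 − 6Σd² / [n(n²−1)] = 1 − 6×26 / (6×35) = 1 − 156/210 ≈ 0.257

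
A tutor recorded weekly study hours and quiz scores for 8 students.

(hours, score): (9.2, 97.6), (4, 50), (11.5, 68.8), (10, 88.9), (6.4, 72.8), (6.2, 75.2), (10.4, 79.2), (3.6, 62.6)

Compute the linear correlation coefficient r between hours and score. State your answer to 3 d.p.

0.636

n = 8, Σx = 61.3, Σy = 595.1, Σx² = 533.41, Σy² = 45808.69, Σxy = 4759.32
nΣxy − ΣxΣy = 38074.56 − 36479.63 = 1594.93
nΣx² − (Σx)² = 4267.28 − 3757.69 = 509.59; nΣy² − (Σy)² = 366469.52 − 354144.01 = 12325.51
r = 1594.93 / √(509.59 × 12325.51) = 1594.93 / 2506.1837 ≈ 0.636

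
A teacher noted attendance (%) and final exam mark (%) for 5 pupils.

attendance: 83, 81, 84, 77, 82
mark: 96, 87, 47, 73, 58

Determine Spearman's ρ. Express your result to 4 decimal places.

Rank attendance: 4, 2, 5, 1, 3
Rank mark: 5, 4, 1, 3, 2
d = rank(attendance) − rank(mark): -1, -2, 4, -2, 1; Σd² = 26
ρ = 1 − 6Σd² / [n(n²−1)] = 1 − 6×26 / (5×24) = 1 − 156/120 ≈ -0.3000

-0.3000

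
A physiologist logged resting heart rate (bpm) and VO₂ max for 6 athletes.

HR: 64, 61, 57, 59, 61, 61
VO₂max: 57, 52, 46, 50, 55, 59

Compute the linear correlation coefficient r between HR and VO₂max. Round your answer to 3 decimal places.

n = 6, Σx = 363, Σy = 319, Σx² = 21989, Σy² = 17075, Σxy = 19346
nΣxy − ΣxΣy = 116076 − 115797 = 279
nΣx² − (Σx)² = 131934 − 131769 = 165; nΣy² − (Σy)² = 102450 − 101761 = 689
r = 279 / √(165 × 689) = 279 / 337.1721 ≈ 0.827

0.827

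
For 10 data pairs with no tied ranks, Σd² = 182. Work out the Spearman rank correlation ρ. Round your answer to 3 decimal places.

-0.103

ρ = 1 − 6Σd² / [n(n²−1)] = 1 − 6×182 / (10×99)
  = 1 − 1092/990 = 1 − 1.1030 ≈ -0.103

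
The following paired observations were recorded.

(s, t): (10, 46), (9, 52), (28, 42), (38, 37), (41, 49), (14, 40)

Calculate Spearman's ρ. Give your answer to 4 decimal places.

-0.3714

Rank s: 2, 1, 4, 5, 6, 3
Rank t: 4, 6, 3, 1, 5, 2
d = rank(s) − rank(t): -2, -5, 1, 4, 1, 1; Σd² = 48
ρ = 1 − 6Σd² / [n(n²−1)] = 1 − 6×48 / (6×35) = 1 − 288/210 ≈ -0.3714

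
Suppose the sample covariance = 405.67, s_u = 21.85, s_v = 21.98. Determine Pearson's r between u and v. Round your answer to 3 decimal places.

r = Cov(u,v) / (s_u · s_v) = 405.67 / (21.85 × 21.98)
  = 405.67 / 480.2630 ≈ 0.845

0.845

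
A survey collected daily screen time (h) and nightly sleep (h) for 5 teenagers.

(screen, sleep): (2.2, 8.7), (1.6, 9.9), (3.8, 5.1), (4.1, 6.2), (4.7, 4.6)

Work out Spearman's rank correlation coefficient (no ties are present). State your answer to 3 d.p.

-0.900

Rank screen: 2, 1, 3, 4, 5
Rank sleep: 4, 5, 2, 3, 1
d = rank(screen) − rank(sleep): -2, -4, 1, 1, 4; Σd² = 38
ρ = 1 − 6Σd² / [n(n²−1)] = 1 − 6×38 / (5×24) = 1 − 228/120 ≈ -0.900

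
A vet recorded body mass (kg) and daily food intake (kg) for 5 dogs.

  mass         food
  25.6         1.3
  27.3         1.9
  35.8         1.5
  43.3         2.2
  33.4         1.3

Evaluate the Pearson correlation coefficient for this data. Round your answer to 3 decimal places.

n = 5, Σx = 165.4, Σy = 8.2, Σx² = 5672.74, Σy² = 14.08, Σxy = 277.53
nΣxy − ΣxΣy = 1387.65 − 1356.28 = 31.37
nΣx² − (Σx)² = 28363.7 − 27357.16 = 1006.54; nΣy² − (Σy)² = 70.4 − 67.24 = 3.16
r = 31.37 / √(1006.54 × 3.16) = 31.37 / 56.3974 ≈ 0.556

0.556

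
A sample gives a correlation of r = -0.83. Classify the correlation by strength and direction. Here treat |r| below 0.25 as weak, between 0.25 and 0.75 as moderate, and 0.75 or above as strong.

strong negative

r = -0.83 < 0 so the relationship is negative.
|r| = 0.83, which falls in the strong range.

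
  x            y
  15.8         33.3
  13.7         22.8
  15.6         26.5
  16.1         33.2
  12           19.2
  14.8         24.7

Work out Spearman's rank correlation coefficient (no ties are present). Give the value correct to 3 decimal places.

Rank x: 5, 2, 4, 6, 1, 3
Rank y: 6, 2, 4, 5, 1, 3
d = rank(x) − rank(y): -1, 0, 0, 1, 0, 0; Σd² = 2
ρ = 1 − 6Σd² / [n(n²−1)] = 1 − 6×2 / (6×35) = 1 − 12/210 ≈ 0.943

0.943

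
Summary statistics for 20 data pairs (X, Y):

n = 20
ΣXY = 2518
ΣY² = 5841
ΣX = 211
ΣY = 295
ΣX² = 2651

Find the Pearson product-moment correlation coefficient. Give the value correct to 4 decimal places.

-0.7469

r = (nΣXY − ΣXΣY) / √[(nΣX² − (ΣX)²)(nΣY² − (ΣY)²)]
Numerator: 20×2518 − 211×295 = -11885
Denominator: √[(53020 − 44521)(116820 − 87025)] = √[8499 × 29795] = 15913.1300
r = -11885 / 15913.1300 ≈ -0.7469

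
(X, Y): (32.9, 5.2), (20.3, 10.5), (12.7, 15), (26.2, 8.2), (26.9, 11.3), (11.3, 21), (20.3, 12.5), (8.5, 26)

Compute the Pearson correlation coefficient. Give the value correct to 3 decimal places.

-0.919

n = 8, ΣX = 159.1, ΣY = 109.7, ΣX² = 3677.87, ΣY² = 1830.47, ΣXY = 1805.59
nΣXY − ΣXΣY = 14444.72 − 17453.27 = -3008.55
nΣX² − (ΣX)² = 29422.96 − 25312.81 = 4110.15; nΣY² − (ΣY)² = 14643.76 − 12034.09 = 2609.67
r = -3008.55 / √(4110.15 × 2609.67) = -3008.55 / 3275.0779 ≈ -0.919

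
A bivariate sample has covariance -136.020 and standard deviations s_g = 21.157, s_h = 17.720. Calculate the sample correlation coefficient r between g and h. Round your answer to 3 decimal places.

-0.363

r = Cov(g,h) / (s_g · s_h) = -136.020 / (21.157 × 17.720)
  = -136.020 / 374.9020 ≈ -0.363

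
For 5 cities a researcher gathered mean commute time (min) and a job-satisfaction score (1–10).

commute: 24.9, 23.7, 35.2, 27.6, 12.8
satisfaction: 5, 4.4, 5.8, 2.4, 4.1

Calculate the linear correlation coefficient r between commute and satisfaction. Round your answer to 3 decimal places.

n = 5, Σx = 124.2, Σy = 21.7, Σx² = 3346.34, Σy² = 100.57, Σxy = 551.66
nΣxy − ΣxΣy = 2758.3 − 2695.14 = 63.16
nΣx² − (Σx)² = 16731.7 − 15425.64 = 1306.06; nΣy² − (Σy)² = 502.85 − 470.89 = 31.96
r = 63.16 / √(1306.06 × 31.96) = 63.16 / 204.3078 ≈ 0.309

0.309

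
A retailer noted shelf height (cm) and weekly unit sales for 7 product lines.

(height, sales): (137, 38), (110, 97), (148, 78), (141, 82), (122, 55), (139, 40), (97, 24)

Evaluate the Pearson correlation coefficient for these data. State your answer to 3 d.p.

0.233

n = 7, Σx = 894, Σy = 414, Σx² = 116268, Σy² = 28862, Σxy = 53580
nΣxy − ΣxΣy = 375060 − 370116 = 4944
nΣx² − (Σx)² = 813876 − 799236 = 14640; nΣy² − (Σy)² = 202034 − 171396 = 30638
r = 4944 / √(14640 × 30638) = 4944 / 21178.7705 ≈ 0.233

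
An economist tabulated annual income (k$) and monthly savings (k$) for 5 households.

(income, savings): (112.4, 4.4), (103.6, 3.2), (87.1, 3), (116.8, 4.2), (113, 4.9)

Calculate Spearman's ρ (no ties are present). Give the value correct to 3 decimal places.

0.700

Rank income: 3, 2, 1, 5, 4
Rank savings: 4, 2, 1, 3, 5
d = rank(income) − rank(savings): -1, 0, 0, 2, -1; Σd² = 6
ρ = 1 − 6Σd² / [n(n²−1)] = 1 − 6×6 / (5×24) = 1 − 36/120 ≈ 0.700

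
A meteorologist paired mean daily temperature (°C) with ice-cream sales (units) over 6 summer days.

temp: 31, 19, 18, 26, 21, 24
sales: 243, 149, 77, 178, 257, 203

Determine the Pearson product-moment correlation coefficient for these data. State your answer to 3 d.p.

0.621

n = 6, Σx = 139, Σy = 1107, Σx² = 3339, Σy² = 226121, Σxy = 26647
nΣxy − ΣxΣy = 159882 − 153873 = 6009
nΣx² − (Σx)² = 20034 − 19321 = 713; nΣy² − (Σy)² = 1356726 − 1225449 = 131277
r = 6009 / √(713 × 131277) = 6009 / 9674.7352 ≈ 0.621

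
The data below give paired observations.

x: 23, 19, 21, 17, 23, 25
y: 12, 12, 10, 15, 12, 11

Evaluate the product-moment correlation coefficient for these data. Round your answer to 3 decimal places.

-0.650

n = 6, Σx = 128, Σy = 72, Σx² = 2774, Σy² = 878, Σxy = 1520
nΣxy − ΣxΣy = 9120 − 9216 = -96
nΣx² − (Σx)² = 16644 − 16384 = 260; nΣy² − (Σy)² = 5268 − 5184 = 84
r = -96 / √(260 × 84) = -96 / 147.7836 ≈ -0.650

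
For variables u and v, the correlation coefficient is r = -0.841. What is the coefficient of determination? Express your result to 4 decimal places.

0.7073

r² = (-0.841)² = 0.7073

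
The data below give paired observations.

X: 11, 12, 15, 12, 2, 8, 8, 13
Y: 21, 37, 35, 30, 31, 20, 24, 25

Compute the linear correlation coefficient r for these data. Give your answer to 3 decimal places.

0.229

n = 8, ΣX = 81, ΣY = 223, ΣX² = 935, ΣY² = 6497, ΣXY = 2299
nΣXY − ΣXΣY = 18392 − 18063 = 329
nΣX² − (ΣX)² = 7480 − 6561 = 919; nΣY² − (ΣY)² = 51976 − 49729 = 2247
r = 329 / √(919 × 2247) = 329 / 1437.0084 ≈ 0.229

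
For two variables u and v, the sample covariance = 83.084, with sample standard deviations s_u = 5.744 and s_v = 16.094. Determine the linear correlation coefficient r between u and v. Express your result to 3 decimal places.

0.899

r = Cov(u,v) / (s_u · s_v) = 83.084 / (5.744 × 16.094)
  = 83.084 / 92.4439 ≈ 0.899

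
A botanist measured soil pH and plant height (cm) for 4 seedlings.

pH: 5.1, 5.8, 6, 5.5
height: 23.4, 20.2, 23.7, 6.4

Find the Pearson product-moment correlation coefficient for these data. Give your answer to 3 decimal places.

0.123

n = 4, Σx = 22.4, Σy = 73.7, Σx² = 125.9, Σy² = 1558.25, Σxy = 413.9
nΣxy − ΣxΣy = 1655.6 − 1650.88 = 4.72
nΣx² − (Σx)² = 503.6 − 501.76 = 1.84; nΣy² − (Σy)² = 6233 − 5431.69 = 801.31
r = 4.72 / √(1.84 × 801.31) = 4.72 / 38.3981 ≈ 0.123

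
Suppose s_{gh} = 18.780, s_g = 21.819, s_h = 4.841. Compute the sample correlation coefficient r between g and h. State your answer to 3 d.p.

0.178

r = Cov(g,h) / (s_g · s_h) = 18.780 / (21.819 × 4.841)
  = 18.780 / 105.6258 ≈ 0.178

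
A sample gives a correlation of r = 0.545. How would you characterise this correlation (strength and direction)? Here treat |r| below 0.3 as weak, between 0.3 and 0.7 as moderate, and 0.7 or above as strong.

moderate positive

r = 0.545 > 0 so the relationship is positive.
|r| = 0.545, which falls in the moderate range.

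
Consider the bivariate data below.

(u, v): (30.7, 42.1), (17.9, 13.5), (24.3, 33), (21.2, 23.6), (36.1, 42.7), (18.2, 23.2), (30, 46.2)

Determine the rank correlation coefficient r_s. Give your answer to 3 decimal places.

Rank u: 6, 1, 4, 3, 7, 2, 5
Rank v: 5, 1, 4, 3, 6, 2, 7
d = rank(u) − rank(v): 1, 0, 0, 0, 1, 0, -2; Σd² = 6
ρ = 1 − 6Σd² / [n(n²−1)] = 1 − 6×6 / (7×48) = 1 − 36/336 ≈ 0.893

0.893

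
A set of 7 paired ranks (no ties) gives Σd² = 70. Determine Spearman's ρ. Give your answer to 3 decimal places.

ρ = 1 − 6Σd² / [n(n²−1)] = 1 − 6×70 / (7×48)
  = 1 − 420/336 = 1 − 1.2500 ≈ -0.250

-0.250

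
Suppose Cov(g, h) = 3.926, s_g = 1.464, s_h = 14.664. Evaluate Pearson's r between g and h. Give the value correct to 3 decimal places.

r = Cov(g,h) / (s_g · s_h) = 3.926 / (1.464 × 14.664)
  = 3.926 / 21.4681 ≈ 0.183

0.183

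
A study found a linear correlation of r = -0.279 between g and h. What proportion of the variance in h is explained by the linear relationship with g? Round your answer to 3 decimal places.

r² = (-0.279)² = 0.078

0.078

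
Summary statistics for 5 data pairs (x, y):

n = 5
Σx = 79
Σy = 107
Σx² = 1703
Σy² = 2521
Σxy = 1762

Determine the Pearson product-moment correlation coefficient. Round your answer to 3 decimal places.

r = (nΣxy − ΣxΣy) / √[(nΣx² − (Σx)²)(nΣy² − (Σy)²)]
Numerator: 5×1762 − 79×107 = 357
Denominator: √[(8515 − 6241)(12605 − 11449)] = √[2274 × 1156] = 1621.3402
r = 357 / 1621.3402 ≈ 0.220

0.220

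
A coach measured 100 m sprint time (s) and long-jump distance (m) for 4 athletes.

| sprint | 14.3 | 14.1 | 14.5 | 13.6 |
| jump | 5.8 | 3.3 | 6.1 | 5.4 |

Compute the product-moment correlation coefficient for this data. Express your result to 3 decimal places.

n = 4, Σx = 56.5, Σy = 20.6, Σx² = 798.51, Σy² = 110.9, Σxy = 291.36
nΣxy − ΣxΣy = 1165.44 − 1163.9 = 1.54
nΣx² − (Σx)² = 3194.04 − 3192.25 = 1.79; nΣy² − (Σy)² = 443.6 − 424.36 = 19.24
r = 1.54 / √(1.79 × 19.24) = 1.54 / 5.8685 ≈ 0.262

0.262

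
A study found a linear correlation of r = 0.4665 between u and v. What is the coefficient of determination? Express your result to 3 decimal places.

r² = (0.4665)² = 0.218

0.218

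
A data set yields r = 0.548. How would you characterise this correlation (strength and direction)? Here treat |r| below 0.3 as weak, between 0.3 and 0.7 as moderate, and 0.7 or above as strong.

moderate positive

r = 0.548 > 0 so the relationship is positive.
|r| = 0.548, which falls in the moderate range.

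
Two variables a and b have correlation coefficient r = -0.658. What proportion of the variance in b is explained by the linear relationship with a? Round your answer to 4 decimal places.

0.4330

r² = (-0.658)² = 0.4330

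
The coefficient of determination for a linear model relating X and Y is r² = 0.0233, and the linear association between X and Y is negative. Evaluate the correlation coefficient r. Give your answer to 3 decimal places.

-0.153

|r| = √0.0233 = 0.153
The association is negative, so r = −0.153.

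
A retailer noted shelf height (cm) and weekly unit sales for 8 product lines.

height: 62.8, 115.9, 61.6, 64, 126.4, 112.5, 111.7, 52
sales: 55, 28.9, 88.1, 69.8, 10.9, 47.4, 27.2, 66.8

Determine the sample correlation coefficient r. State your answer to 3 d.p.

-0.884

n = 8, Σx = 706.9, Σy = 394.1, Σx² = 69081.31, Σy² = 24061.51, Σxy = 29919.77
nΣxy − ΣxΣy = 239358.16 − 278589.29 = -39231.13
nΣx² − (Σx)² = 552650.48 − 499707.61 = 52942.87; nΣy² − (Σy)² = 192492.08 − 155314.81 = 37177.27
r = -39231.13 / √(52942.87 × 37177.27) = -39231.13 / 44365.2045 ≈ -0.884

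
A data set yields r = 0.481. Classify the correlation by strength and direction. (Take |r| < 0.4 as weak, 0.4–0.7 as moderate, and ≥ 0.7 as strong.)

r = 0.481 > 0 so the relationship is positive.
|r| = 0.481, which falls in the moderate range.

moderate positive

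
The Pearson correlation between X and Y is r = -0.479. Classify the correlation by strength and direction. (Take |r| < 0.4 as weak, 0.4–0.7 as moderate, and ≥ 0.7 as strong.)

r = -0.479 < 0 so the relationship is negative.
|r| = 0.479, which falls in the moderate range.

moderate negative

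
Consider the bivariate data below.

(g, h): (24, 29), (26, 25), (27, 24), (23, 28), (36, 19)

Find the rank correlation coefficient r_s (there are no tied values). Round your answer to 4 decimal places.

Rank g: 2, 3, 4, 1, 5
Rank h: 5, 3, 2, 4, 1
d = rank(g) − rank(h): -3, 0, 2, -3, 4; Σd² = 38
ρ = 1 − 6Σd² / [n(n²−1)] = 1 − 6×38 / (5×24) = 1 − 228/120 ≈ -0.9000

-0.9000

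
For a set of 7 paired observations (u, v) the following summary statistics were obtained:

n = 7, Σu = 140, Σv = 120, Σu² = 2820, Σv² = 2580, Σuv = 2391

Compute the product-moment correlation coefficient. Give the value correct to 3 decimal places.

r = (nΣuv − ΣuΣv) / √[(nΣu² − (Σu)²)(nΣv² − (Σv)²)]
Numerator: 7×2391 − 140×120 = -63
Denominator: √[(19740 − 19600)(18060 − 14400)] = √[140 × 3660] = 715.8212
r = -63 / 715.8212 ≈ -0.088

-0.088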